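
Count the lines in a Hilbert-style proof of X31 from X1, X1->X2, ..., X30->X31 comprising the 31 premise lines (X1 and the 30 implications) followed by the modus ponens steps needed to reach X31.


We have 31 premise lines: X1 and 30 implications.
Each implication is detached once by MP, giving 30 MP lines.
31 premise lines + 30 MP lines = 61 total lines.

61


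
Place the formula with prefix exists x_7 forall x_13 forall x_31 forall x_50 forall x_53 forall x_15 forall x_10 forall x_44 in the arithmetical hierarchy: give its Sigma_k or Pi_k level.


Leading quantifier is exists, so the class is Sigma.
Number of quantifier blocks = alternations + 1 = 1 + 1 = 2.
Classification: Sigma_2

Sigma_2


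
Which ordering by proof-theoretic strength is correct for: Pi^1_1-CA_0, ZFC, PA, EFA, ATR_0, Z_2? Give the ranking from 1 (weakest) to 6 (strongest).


Ordering by consistency strength:
1. EFA
2. PA
3. ATR_0
4. Pi^1_1-CA_0
5. Z_2
6. ZFC


Pi^1_1-CA_0=4, ZFC=6, PA=2, EFA=1, ATR_0=3, Z_2=5


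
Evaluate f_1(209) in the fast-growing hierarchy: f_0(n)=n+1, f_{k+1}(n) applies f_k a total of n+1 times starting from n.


f_1(209) = f_0^210(209)
f_0 adds 1 each time, applied 210 times.
f_1(209) = 209 + 210 = 419

419


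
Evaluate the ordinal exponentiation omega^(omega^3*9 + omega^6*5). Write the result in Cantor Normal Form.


omega^(omega^3*9 + omega^6*5):
In ordinal addition a term is absorbed by a following term of strictly larger exponent: 3 < 6, so omega^3*9 + omega^6*5 = omega^6*5.
omega raised to a CNF ordinal is a single CNF term: Result = omega^(omega^6*5)

omega^(omega^6*5)


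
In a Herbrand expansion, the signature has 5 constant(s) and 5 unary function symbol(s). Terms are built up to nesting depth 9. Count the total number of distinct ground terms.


Herbrand terms by depth:
Depth 0: 5 constants
Depth 1: 25 new terms (running total: 30)
Depth 2: 125 new terms (running total: 155)
Depth 3: 625 new terms (running total: 780)
Depth 4: 3125 new terms (running total: 3905)
Depth 5: 15625 new terms (running total: 19530)
Depth 6: 78125 new terms (running total: 97655)
Depth 7: 390625 new terms (running total: 488280)
Depth 8: 1953125 new terms (running total: 2441405)
Depth 9: 9765625 new terms (running total: 12207030)
Total distinct ground terms = 12207030

12207030


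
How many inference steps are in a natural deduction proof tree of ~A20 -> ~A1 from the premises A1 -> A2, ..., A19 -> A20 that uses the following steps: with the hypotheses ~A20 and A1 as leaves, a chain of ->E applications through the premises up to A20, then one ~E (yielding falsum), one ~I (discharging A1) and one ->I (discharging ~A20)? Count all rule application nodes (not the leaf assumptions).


From hypothesis A1, 19 ->E steps along the 19 premises yield A20.
~E with hypothesis ~A20 gives falsum (1 node); ~I discharging A1 gives ~A1 (1 node); ->I discharging ~A20 gives the goal (1 node).
Total = 19 + 3 = 22 inference nodes.

22


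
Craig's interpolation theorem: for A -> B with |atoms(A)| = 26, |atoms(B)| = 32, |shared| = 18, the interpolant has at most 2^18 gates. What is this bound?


Shared atoms = 18
Craig interpolant size bound = 2^18
= 262144

262144


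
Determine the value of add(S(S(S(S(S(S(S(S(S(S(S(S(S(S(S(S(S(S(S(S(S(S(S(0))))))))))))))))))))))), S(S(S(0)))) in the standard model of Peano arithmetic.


add(S^23(0), S^3(0)):
S^23(0) = 23
S^3(0) = 3
23 + 3 = 26

26


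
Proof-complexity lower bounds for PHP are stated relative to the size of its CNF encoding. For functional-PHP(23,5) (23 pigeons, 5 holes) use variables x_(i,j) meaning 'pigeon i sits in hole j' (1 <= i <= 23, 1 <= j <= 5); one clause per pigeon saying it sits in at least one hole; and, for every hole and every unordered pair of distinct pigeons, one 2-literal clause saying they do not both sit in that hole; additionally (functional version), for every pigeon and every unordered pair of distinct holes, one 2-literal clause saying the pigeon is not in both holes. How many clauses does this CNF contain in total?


functional-PHP(23,5): 23 pigeons, 5 holes, 23*5 = 115 variables.
- pigeon clauses: one per pigeon -> 23 clauses
- hole clauses: 5 holes * C(23,2) = 5 * 253 -> 1265 clauses
- functional clauses: 23 pigeons * C(5,2) = 23 * 10 -> 230 clauses
Total clauses = 23 + 1265 + 230 = 1518

1518


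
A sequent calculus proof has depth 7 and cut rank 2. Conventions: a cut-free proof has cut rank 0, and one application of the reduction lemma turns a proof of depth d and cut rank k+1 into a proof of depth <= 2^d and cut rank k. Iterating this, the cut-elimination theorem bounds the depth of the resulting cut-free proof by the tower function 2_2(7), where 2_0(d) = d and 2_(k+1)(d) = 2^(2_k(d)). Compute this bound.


Each rank reduction sends depth d to at most 2^d; cut rank r needs r reductions.
2_0(7) = 7
2_1(7) = 2^7 = 128
2_2(7) = 2^128 = 340282366920938463463374607431768211456
Cut-free depth bound = 340282366920938463463374607431768211456

340282366920938463463374607431768211456


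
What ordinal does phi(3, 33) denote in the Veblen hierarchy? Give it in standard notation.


phi(3, 33):
phi(3, beta) = eta_beta (the beta-th eta number, fixed point of zeta).
phi(3, 33) = eta_33

eta_33


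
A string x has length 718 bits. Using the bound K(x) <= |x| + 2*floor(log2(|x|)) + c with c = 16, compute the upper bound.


floor(log2(718)) = 9
2 * 9 = 18
K(x) <= 718 + 18 + 16 = 752

752


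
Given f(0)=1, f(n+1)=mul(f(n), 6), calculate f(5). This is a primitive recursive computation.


f(0) = 1
f(1) = mul(f(0), 6) = mul(1, 6) = 6
f(2) = mul(f(1), 6) = mul(6, 6) = 36
f(3) = mul(f(2), 6) = mul(36, 6) = 216
f(4) = mul(f(3), 6) = mul(216, 6) = 1296
f(5) = mul(f(4), 6) = mul(1296, 6) = 7776


7776


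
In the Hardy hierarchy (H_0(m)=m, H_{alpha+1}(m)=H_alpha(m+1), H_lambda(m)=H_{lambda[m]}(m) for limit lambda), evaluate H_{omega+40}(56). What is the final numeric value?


H_{omega+40}(56):
Unwind the 40 successor steps: H_{omega+40}(56) = H_omega(56+40) = H_omega(96).
H_omega(m) = H_m(m) = m + m = 2m.
Result = 2 * 96 = 192

192


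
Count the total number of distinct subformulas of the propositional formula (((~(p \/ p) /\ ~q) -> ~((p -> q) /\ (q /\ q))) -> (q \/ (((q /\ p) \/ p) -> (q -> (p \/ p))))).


Formula: (((~(p \/ p) /\ ~q) -> ~((p -> q) /\ (q /\ q))) -> (q \/ (((q /\ p) \/ p) -> (q -> (p \/ p)))))
Subformulas found:
  1. q
  2. p
  3. ~q
  4. (p \/ p)
  5. (q /\ p)
  6. (q /\ q)
  7. (p -> q)
  8. ~(p \/ p)
  9. (q -> (p \/ p))
  10. ((q /\ p) \/ p)
  11. (~(p \/ p) /\ ~q)
  12. ((p -> q) /\ (q /\ q))
  13. ~((p -> q) /\ (q /\ q))
  14. (((q /\ p) \/ p) -> (q -> (p \/ p)))
  15. (q \/ (((q /\ p) \/ p) -> (q -> (p \/ p))))
  16. ((~(p \/ p) /\ ~q) -> ~((p -> q) /\ (q /\ q)))
  17. (((~(p \/ p) /\ ~q) -> ~((p -> q) /\ (q /\ q))) -> (q \/ (((q /\ p) \/ p) -> (q -> (p \/ p)))))
Total distinct subformulas = 17

17


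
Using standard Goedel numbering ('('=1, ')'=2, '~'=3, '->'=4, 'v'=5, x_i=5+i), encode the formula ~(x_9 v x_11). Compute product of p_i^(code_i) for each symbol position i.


Formula: ~(x_9 v x_11)
Symbol codes: [3, 1, 14, 5, 16, 2]
Primes: [2, 3, 5, 7, 11, 13]
p_1^3 = 2^3 = 8
p_2^1 = 3^1 = 3
p_3^14 = 5^14 = 6103515625
p_4^5 = 7^5 = 16807
p_5^16 = 11^16 = 45949729863572161
p_6^2 = 13^2 = 169
Product = 19118383529162502740868603515625000

19118383529162502740868603515625000


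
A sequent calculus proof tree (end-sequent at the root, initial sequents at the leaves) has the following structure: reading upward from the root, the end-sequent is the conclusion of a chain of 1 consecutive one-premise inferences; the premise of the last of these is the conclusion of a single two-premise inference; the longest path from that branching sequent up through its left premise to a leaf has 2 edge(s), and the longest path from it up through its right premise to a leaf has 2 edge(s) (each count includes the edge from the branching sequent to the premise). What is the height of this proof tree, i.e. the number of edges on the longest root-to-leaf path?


Longest path through the left premise: 2 edges (measured from the branching sequent)
Longest path through the right premise: 2 edges
Height of the subtree rooted at the branching sequent: max(2, 2) = 2
The branching sequent sits 1 edges above the root (the chain of one-premise inferences), so height = 2 + 1 = 3

3


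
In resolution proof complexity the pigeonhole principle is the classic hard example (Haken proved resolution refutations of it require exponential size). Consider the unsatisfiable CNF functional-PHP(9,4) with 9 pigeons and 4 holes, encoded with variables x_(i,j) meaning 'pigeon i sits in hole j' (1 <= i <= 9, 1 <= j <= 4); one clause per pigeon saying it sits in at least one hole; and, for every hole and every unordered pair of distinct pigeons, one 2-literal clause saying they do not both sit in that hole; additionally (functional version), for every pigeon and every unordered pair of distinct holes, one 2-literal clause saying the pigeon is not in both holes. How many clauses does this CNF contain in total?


functional-PHP(9,4): 9 pigeons, 4 holes, 9*4 = 36 variables.
- pigeon clauses: one per pigeon -> 9 clauses
- hole clauses: 4 holes * C(9,2) = 4 * 36 -> 144 clauses
- functional clauses: 9 pigeons * C(4,2) = 9 * 6 -> 54 clauses
Total clauses = 9 + 144 + 54 = 207

207


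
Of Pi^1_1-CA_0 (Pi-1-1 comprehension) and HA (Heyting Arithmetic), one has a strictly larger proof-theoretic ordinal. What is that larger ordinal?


Proof-theoretic ordinal of Pi^1_1-CA_0 (Pi-1-1 comprehension): psi_0(Omega_omega)
Proof-theoretic ordinal of HA (Heyting Arithmetic): epsilon_0
Comparing: epsilon_0 < psi_0(Omega_omega).
The larger ordinal is psi_0(Omega_omega) (from Pi^1_1-CA_0 (Pi-1-1 comprehension)).

psi_0(Omega_omega)


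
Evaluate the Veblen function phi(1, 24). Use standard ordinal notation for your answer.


phi(1, 24):
phi(1, beta) = epsilon_beta (the beta-th epsilon number).
phi(1, 24) = epsilon_24

epsilon_24


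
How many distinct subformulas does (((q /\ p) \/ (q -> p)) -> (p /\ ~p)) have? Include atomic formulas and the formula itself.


Formula: (((q /\ p) \/ (q -> p)) -> (p /\ ~p))
Subformulas found:
  1. q
  2. p
  3. ~p
  4. (q /\ p)
  5. (q -> p)
  6. (p /\ ~p)
  7. ((q /\ p) \/ (q -> p))
  8. (((q /\ p) \/ (q -> p)) -> (p /\ ~p))
Total distinct subformulas = 8

8


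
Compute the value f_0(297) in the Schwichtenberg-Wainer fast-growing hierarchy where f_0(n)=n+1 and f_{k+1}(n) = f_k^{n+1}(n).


f_0(297) = 297 + 1 = 298

298


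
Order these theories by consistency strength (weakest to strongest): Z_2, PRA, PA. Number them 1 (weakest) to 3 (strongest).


Ordering by consistency strength:
1. PRA
2. PA
3. Z_2


Z_2=3, PRA=1, PA=2


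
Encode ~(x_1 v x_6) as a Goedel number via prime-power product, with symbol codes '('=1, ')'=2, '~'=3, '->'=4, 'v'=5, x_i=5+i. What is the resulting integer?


Formula: ~(x_1 v x_6)
Symbol codes: [3, 1, 6, 5, 11, 2]
Primes: [2, 3, 5, 7, 11, 13]
p_1^3 = 2^3 = 8
p_2^1 = 3^1 = 3
p_3^6 = 5^6 = 15625
p_4^5 = 7^5 = 16807
p_5^11 = 11^11 = 285311670611
p_6^2 = 13^2 = 169
Product = 303897907089406504875000

303897907089406504875000


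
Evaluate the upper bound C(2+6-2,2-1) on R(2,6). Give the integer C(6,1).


R(2,6) <= C(2+6-2, 2-1) = C(6, 1)
C(6, 1) = 6! / (1! * 5!)
= 6

6


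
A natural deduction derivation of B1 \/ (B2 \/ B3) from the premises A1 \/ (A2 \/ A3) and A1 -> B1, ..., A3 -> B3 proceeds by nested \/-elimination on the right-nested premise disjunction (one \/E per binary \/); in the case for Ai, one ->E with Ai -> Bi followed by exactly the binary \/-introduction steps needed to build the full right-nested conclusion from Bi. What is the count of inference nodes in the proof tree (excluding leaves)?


Constructive dilemma with 3 branches, all disjunctions right-nested:
- \/E: the premise has 2 binary \/, each eliminated once: 2 nodes.
- ->E: one per case (Ai with Ai -> Bi gives Bi): 3 nodes.
- \/I: in case i < n, Bi needs 1 step to form Bi \/ (B(i+1) \/ ...) and then i-1 steps to prepend B(i-1), ..., B1, i.e. i steps; in case i = n, B3 needs 2 prepend steps.
  \/I total = (1 + 2 + ... + 2) + 2 = 3 + 2 = 5 nodes.
Total = 2 + 3 + 5 = 10

10


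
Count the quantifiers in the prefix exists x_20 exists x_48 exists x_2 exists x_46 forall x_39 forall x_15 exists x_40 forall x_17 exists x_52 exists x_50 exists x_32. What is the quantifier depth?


Quantifier prefix has 11 quantifier symbols.
Quantifier depth = 11

11


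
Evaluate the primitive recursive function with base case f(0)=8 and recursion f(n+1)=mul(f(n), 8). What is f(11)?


f(0) = 8
f(1) = mul(f(0), 8) = mul(8, 8) = 64
f(2) = mul(f(1), 8) = mul(64, 8) = 512
f(3) = mul(f(2), 8) = mul(512, 8) = 4096
f(4) = mul(f(3), 8) = mul(4096, 8) = 32768
f(5) = mul(f(4), 8) = mul(32768, 8) = 262144
f(6) = mul(f(5), 8) = mul(262144, 8) = 2097152
f(7) = mul(f(6), 8) = mul(2097152, 8) = 16777216
f(8) = mul(f(7), 8) = mul(16777216, 8) = 134217728
f(9) = mul(f(8), 8) = mul(134217728, 8) = 1073741824
f(10) = mul(f(9), 8) = mul(1073741824, 8) = 8589934592
f(11) = mul(f(10), 8) = mul(8589934592, 8) = 68719476736


68719476736


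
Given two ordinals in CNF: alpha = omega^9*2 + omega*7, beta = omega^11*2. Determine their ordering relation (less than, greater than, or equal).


Compare term by term from highest exponent:
alpha = omega^9*2 + omega*7
beta = omega^11*2
Term 1: alpha has omega^9*2, beta has omega^11*2
Term 2: alpha has omega^1*7, beta has omega^0*0
Result: alpha < beta

alpha < beta


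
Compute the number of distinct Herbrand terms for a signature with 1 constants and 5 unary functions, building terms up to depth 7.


Herbrand terms by depth:
Depth 0: 1 constants
Depth 1: 5 new terms (running total: 6)
Depth 2: 25 new terms (running total: 31)
Depth 3: 125 new terms (running total: 156)
Depth 4: 625 new terms (running total: 781)
Depth 5: 3125 new terms (running total: 3906)
Depth 6: 15625 new terms (running total: 19531)
Depth 7: 78125 new terms (running total: 97656)
Total distinct ground terms = 97656

97656


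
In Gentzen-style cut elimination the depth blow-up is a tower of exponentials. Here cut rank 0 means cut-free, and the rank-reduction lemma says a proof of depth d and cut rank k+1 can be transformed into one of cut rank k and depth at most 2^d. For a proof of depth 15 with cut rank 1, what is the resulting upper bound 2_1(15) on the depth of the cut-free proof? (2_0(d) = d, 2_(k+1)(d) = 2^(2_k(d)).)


Each rank reduction sends depth d to at most 2^d; cut rank r needs r reductions.
2_0(15) = 15
2_1(15) = 2^15 = 32768
Cut-free depth bound = 32768

32768


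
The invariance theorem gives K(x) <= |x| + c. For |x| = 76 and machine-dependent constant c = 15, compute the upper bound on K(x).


K(x) <= |x| + c = 76 + 15 = 91

91


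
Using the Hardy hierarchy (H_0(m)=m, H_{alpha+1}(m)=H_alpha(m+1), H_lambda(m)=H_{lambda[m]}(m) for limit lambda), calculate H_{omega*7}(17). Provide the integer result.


H_{omega*7}(17):
For the Hardy hierarchy, H_{omega*k}(n) = 2^k * n.
2^7 = 128.
128 * 17 = 2176

2176


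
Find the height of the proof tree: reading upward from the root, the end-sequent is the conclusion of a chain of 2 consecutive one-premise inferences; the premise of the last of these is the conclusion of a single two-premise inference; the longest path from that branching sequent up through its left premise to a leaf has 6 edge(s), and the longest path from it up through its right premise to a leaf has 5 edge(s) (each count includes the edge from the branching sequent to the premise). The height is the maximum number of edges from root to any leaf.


Longest path through the left premise: 6 edges (measured from the branching sequent)
Longest path through the right premise: 5 edges
Height of the subtree rooted at the branching sequent: max(6, 5) = 6
The branching sequent sits 2 edges above the root (the chain of one-premise inferences), so height = 6 + 2 = 8

8


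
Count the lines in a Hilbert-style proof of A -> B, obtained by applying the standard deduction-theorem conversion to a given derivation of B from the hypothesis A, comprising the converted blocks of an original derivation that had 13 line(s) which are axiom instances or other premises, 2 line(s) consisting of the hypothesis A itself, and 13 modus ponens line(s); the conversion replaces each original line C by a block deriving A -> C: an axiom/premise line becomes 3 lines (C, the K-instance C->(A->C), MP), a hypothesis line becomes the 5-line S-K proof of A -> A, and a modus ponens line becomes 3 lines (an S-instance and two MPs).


Deduction-theorem conversion, block by block:
- 13 axiom/premise lines -> 3 lines each = 39
- 2 hypothesis lines -> 5 lines each (identity proof A->A) = 10
- 13 MP lines -> 3 lines each (S-instance, MP, MP) = 39
Total = 39 + 10 + 39 = 88 lines.

88


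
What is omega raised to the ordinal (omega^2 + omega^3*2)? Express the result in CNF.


omega^(omega^2 + omega^3*2):
In ordinal addition a term is absorbed by a following term of strictly larger exponent: 2 < 3, so omega^2 + omega^3*2 = omega^3*2.
omega raised to a CNF ordinal is a single CNF term: Result = omega^(omega^3*2)

omega^(omega^3*2)


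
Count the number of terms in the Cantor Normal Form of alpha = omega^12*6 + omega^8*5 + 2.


CNF: omega^12*6 + omega^8*5 + 2
Count the summands separated by '+':
  term 1: omega^12*6
  term 2: omega^8*5
  term 3: 2
Total terms = 3

3


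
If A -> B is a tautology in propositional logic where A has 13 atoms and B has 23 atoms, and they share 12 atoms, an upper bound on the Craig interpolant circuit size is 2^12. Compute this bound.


Shared atoms = 12
Craig interpolant size bound = 2^12
= 4096

4096


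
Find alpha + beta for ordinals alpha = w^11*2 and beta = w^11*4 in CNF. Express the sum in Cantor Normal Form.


Ordinal addition w^11*2 + w^11*4:
Both terms have the same exponent 11.
w^e*c + w^e*d = w^e*(c+d).
Result = w^11*(2+4) = w^11*6

w^11*6


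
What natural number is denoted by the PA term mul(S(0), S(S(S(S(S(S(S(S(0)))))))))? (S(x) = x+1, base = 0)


mul(S^1(0), S^8(0)):
S^1(0) = 1
S^8(0) = 8
1 * 8 = 8

8


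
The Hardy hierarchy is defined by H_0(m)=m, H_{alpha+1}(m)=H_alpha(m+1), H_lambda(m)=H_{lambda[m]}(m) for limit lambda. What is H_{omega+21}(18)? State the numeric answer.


H_{omega+21}(18):
Unwind the 21 successor steps: H_{omega+21}(18) = H_omega(18+21) = H_omega(39).
H_omega(m) = H_m(m) = m + m = 2m.
Result = 2 * 39 = 78

78


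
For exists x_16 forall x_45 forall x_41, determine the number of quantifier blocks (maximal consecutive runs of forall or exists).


Alternations = 1.
Blocks = alternations + 1 = 2

2


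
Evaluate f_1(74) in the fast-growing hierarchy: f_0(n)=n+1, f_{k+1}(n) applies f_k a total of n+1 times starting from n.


f_1(74) = f_0^75(74)
f_0 adds 1 each time, applied 75 times.
f_1(74) = 74 + 75 = 149

149


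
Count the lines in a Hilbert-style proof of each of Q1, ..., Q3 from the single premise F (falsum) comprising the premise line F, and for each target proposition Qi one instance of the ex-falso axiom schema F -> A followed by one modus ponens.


Ex falso, line by line:
- 1 premise line (F)
- 3 targets, each needing 1 axiom instance (F -> Qi) + 1 MP = 2 lines: 2 * 3 = 6
Total = 1 + 6 = 7 lines.

7


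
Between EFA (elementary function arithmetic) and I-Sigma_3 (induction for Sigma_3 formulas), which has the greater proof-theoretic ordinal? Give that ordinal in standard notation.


Proof-theoretic ordinal of EFA (elementary function arithmetic): omega^3
Proof-theoretic ordinal of I-Sigma_3 (induction for Sigma_3 formulas): omega^(omega^(omega^omega))
Comparing: omega^3 < omega^(omega^(omega^omega)).
The larger ordinal is omega^(omega^(omega^omega)) (from I-Sigma_3 (induction for Sigma_3 formulas)).

omega^(omega^(omega^omega))


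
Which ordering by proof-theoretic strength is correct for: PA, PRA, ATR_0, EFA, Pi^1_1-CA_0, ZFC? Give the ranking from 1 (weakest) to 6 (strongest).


Ordering by consistency strength:
1. EFA
2. PRA
3. PA
4. ATR_0
5. Pi^1_1-CA_0
6. ZFC


PA=3, PRA=2, ATR_0=4, EFA=1, Pi^1_1-CA_0=5, ZFC=6


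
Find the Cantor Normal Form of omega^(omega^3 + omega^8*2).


omega^(omega^3 + omega^8*2):
In ordinal addition a term is absorbed by a following term of strictly larger exponent: 3 < 8, so omega^3 + omega^8*2 = omega^8*2.
omega raised to a CNF ordinal is a single CNF term: Result = omega^(omega^8*2)

omega^(omega^8*2)


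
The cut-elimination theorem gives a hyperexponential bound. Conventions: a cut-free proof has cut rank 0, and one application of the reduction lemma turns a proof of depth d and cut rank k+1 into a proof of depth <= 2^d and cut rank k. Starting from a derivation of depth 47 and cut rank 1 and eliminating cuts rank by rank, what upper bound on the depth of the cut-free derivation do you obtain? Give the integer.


Each rank reduction sends depth d to at most 2^d; cut rank r needs r reductions.
2_0(47) = 47
2_1(47) = 2^47 = 140737488355328
Cut-free depth bound = 140737488355328

140737488355328


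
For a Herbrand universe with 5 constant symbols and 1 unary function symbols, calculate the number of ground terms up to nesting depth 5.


Herbrand terms by depth:
Depth 0: 5 constants
Depth 1: 5 new terms (running total: 10)
Depth 2: 5 new terms (running total: 15)
Depth 3: 5 new terms (running total: 20)
Depth 4: 5 new terms (running total: 25)
Depth 5: 5 new terms (running total: 30)
Total distinct ground terms = 30

30


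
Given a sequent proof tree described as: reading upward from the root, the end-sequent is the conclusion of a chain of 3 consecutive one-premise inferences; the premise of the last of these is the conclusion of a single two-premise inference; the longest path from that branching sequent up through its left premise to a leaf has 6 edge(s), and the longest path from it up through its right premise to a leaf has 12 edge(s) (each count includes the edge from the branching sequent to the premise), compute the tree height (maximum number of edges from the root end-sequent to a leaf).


Longest path through the left premise: 6 edges (measured from the branching sequent)
Longest path through the right premise: 12 edges
Height of the subtree rooted at the branching sequent: max(6, 12) = 12
The branching sequent sits 3 edges above the root (the chain of one-premise inferences), so height = 12 + 3 = 15

15


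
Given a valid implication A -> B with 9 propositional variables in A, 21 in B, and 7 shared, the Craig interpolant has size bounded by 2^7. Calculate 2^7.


Shared atoms = 7
Craig interpolant size bound = 2^7
= 128

128


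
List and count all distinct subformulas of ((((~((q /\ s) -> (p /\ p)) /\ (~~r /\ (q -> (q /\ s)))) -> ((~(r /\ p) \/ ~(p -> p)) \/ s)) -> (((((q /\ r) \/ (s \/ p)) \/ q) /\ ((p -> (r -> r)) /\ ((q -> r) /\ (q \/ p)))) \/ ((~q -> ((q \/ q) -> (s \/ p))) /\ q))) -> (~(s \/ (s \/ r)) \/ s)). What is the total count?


Formula: ((((~((q /\ s) -> (p /\ p)) /\ (~~r /\ (q -> (q /\ s)))) -> ((~(r /\ p) \/ ~(p -> p)) \/ s)) -> (((((q /\ r) \/ (s \/ p)) \/ q) /\ ((p -> (r -> r)) /\ ((q -> r) /\ (q \/ p)))) \/ ((~q -> ((q \/ q) -> (s \/ p))) /\ q))) -> (~(s \/ (s \/ r)) \/ s))
Subformulas found:
  1. r
  2. p
  3. q
  4. s
  5. ~r
  6. ~q
  7. ~~r
  8. (q \/ p)
  9. (r /\ p)
  10. (r -> r)
  11. (p -> p)
  12. (q -> r)
  13. (s \/ r)
  14. (q /\ r)
  15. (s \/ p)
  16. (q /\ s)
  17. (p /\ p)
  18. (q \/ q)
  19. ~(p -> p)
  20. ~(r /\ p)
  21. (q -> (q /\ s))
  22. (s \/ (s \/ r))
  23. (p -> (r -> r))
  24. ~(s \/ (s \/ r))
  25. ((q /\ r) \/ (s \/ p))
  26. ((q \/ q) -> (s \/ p))
  27. ((q -> r) /\ (q \/ p))
  28. ((q /\ s) -> (p /\ p))
  29. ~((q /\ s) -> (p /\ p))
  30. (~(s \/ (s \/ r)) \/ s)
  31. (~~r /\ (q -> (q /\ s)))
  32. (~(r /\ p) \/ ~(p -> p))
  33. (((q /\ r) \/ (s \/ p)) \/ q)
  34. (~q -> ((q \/ q) -> (s \/ p)))
  35. ((~(r /\ p) \/ ~(p -> p)) \/ s)
  36. ((~q -> ((q \/ q) -> (s \/ p))) /\ q)
  37. ((p -> (r -> r)) /\ ((q -> r) /\ (q \/ p)))
  38. (~((q /\ s) -> (p /\ p)) /\ (~~r /\ (q -> (q /\ s))))
  39. ((((q /\ r) \/ (s \/ p)) \/ q) /\ ((p -> (r -> r)) /\ ((q -> r) /\ (q \/ p))))
  40. ((~((q /\ s) -> (p /\ p)) /\ (~~r /\ (q -> (q /\ s)))) -> ((~(r /\ p) \/ ~(p -> p)) \/ s))
  41. (((((q /\ r) \/ (s \/ p)) \/ q) /\ ((p -> (r -> r)) /\ ((q -> r) /\ (q \/ p)))) \/ ((~q -> ((q \/ q) -> (s \/ p))) /\ q))
  42. (((~((q /\ s) -> (p /\ p)) /\ (~~r /\ (q -> (q /\ s)))) -> ((~(r /\ p) \/ ~(p -> p)) \/ s)) -> (((((q /\ r) \/ (s \/ p)) \/ q) /\ ((p -> (r -> r)) /\ ((q -> r) /\ (q \/ p)))) \/ ((~q -> ((q \/ q) -> (s \/ p))) /\ q)))
  43. ((((~((q /\ s) -> (p /\ p)) /\ (~~r /\ (q -> (q /\ s)))) -> ((~(r /\ p) \/ ~(p -> p)) \/ s)) -> (((((q /\ r) \/ (s \/ p)) \/ q) /\ ((p -> (r -> r)) /\ ((q -> r) /\ (q \/ p)))) \/ ((~q -> ((q \/ q) -> (s \/ p))) /\ q))) -> (~(s \/ (s \/ r)) \/ s))
Total distinct subformulas = 43

43


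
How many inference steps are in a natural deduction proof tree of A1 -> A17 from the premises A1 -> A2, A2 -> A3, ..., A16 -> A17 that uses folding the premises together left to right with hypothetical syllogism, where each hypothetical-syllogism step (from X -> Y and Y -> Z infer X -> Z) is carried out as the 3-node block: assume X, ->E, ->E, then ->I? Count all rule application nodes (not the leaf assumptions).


There are 16 premises in the chain. The first HS step combines premises 1 and 2; each further premise needs one more HS step.
So 16 premises require 16 - 1 = 15 hypothetical-syllogism steps.
Each HS step uses 3 inference nodes (->E, ->E, ->I).
15 * 3 = 45 total inference nodes.

45


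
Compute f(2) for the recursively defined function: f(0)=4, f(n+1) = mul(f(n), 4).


f(0) = 4
f(1) = mul(f(0), 4) = mul(4, 4) = 16
f(2) = mul(f(1), 4) = mul(16, 4) = 64


64


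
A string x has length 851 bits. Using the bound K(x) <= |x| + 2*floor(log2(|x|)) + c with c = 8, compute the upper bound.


floor(log2(851)) = 9
2 * 9 = 18
K(x) <= 851 + 18 + 8 = 877

877


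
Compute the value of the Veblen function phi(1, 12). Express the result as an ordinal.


phi(1, 12):
phi(1, beta) = epsilon_beta (the beta-th epsilon number).
phi(1, 12) = epsilon_12

epsilon_12


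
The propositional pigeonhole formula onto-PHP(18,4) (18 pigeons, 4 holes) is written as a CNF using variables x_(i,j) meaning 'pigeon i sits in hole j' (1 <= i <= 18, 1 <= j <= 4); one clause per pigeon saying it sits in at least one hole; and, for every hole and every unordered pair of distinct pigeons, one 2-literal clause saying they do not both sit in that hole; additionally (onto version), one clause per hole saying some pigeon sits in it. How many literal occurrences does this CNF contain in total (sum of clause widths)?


onto-PHP(18,4): 18 pigeons, 4 holes, 18*4 = 72 variables.
- pigeon clauses: one per pigeon -> 18 clauses of width 4 -> 72 literals
- hole clauses: 4 holes * C(18,2) = 4 * 153 -> 612 clauses of width 2 -> 1224 literals
- onto clauses: one per hole -> 4 clauses of width 18 -> 72 literals
Total literal occurrences = 72 + 1224 + 72 = 1368

1368


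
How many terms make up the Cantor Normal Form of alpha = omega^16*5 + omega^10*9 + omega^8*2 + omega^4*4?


CNF: omega^16*5 + omega^10*9 + omega^8*2 + omega^4*4
Count the summands separated by '+':
  term 1: omega^16*5
  term 2: omega^10*9
  term 3: omega^8*2
  term 4: omega^4*4
Total terms = 4

4


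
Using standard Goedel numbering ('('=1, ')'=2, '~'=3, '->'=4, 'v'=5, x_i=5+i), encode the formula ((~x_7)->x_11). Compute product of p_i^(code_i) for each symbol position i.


Formula: ((~x_7)->x_11)
Symbol codes: [1, 1, 3, 12, 2, 4, 16, 2]
Primes: [2, 3, 5, 7, 11, 13, 17, 19]
p_1^1 = 2^1 = 2
p_2^1 = 3^1 = 3
p_3^3 = 5^3 = 125
p_4^12 = 7^12 = 13841287201
p_5^2 = 11^2 = 121
p_6^4 = 13^4 = 28561
p_7^16 = 17^16 = 48661191875666868481
p_8^2 = 19^2 = 361
Product = 630211707824691278564161298992605218940750

630211707824691278564161298992605218940750


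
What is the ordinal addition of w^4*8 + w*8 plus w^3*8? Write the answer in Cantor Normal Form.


Ordinal addition (w^4*8 + w*8) + w^3*8:
alpha's leading term has exponent 4 > beta's exponent 3, so it survives.
alpha's tail term has exponent 1 < beta's exponent 3, so it is absorbed by beta.
In ordinal addition, any term followed by a strictly larger-exponent term is absorbed.
Result = w^4*8 + w^3*8

w^4*8 + w^3*8


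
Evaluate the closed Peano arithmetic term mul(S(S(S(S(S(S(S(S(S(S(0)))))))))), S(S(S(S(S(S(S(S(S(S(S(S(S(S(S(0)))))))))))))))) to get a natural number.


mul(S^10(0), S^15(0)):
S^10(0) = 10
S^15(0) = 15
10 * 15 = 150

150


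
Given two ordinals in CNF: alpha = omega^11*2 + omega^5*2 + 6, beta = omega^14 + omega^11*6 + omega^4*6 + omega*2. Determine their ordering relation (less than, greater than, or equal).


Compare term by term from highest exponent:
alpha = omega^11*2 + omega^5*2 + 6
beta = omega^14 + omega^11*6 + omega^4*6 + omega*2
Term 1: alpha has omega^11*2, beta has omega^14*1
Term 2: alpha has omega^5*2, beta has omega^11*6
Term 3: alpha has omega^0*6, beta has omega^4*6
Term 4: alpha has omega^0*0, beta has omega^1*2
Result: alpha < beta

alpha < beta


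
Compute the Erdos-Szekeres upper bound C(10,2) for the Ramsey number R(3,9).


R(3,9) <= C(3+9-2, 3-1) = C(10, 2)
C(10, 2) = 10! / (2! * 8!)
= 45

45


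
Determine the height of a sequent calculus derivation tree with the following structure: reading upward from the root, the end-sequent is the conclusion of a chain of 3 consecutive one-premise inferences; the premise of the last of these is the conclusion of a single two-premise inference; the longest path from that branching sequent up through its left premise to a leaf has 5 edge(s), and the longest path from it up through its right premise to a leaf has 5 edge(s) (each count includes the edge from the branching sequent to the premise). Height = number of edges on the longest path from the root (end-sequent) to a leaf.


Longest path through the left premise: 5 edges (measured from the branching sequent)
Longest path through the right premise: 5 edges
Height of the subtree rooted at the branching sequent: max(5, 5) = 5
The branching sequent sits 3 edges above the root (the chain of one-premise inferences), so height = 5 + 3 = 8

8


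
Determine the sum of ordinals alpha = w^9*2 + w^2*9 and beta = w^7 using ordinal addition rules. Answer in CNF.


Ordinal addition (w^9*2 + w^2*9) + w^7:
alpha's leading term has exponent 9 > beta's exponent 7, so it survives.
alpha's tail term has exponent 2 < beta's exponent 7, so it is absorbed by beta.
In ordinal addition, any term followed by a strictly larger-exponent term is absorbed.
Result = w^9*2 + w^7

w^9*2 + w^7


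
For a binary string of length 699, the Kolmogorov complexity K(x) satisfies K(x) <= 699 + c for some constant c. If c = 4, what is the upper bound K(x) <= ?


K(x) <= |x| + c = 699 + 4 = 703

703


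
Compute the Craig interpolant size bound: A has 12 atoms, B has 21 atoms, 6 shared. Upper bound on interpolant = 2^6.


Shared atoms = 6
Craig interpolant size bound = 2^6
= 64

64


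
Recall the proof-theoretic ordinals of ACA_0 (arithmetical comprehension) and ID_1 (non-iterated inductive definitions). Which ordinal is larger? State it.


Proof-theoretic ordinal of ACA_0 (arithmetical comprehension): epsilon_0
Proof-theoretic ordinal of ID_1 (non-iterated inductive definitions): psi_0(epsilon_{Omega+1})
Comparing: epsilon_0 < psi_0(epsilon_{Omega+1}).
The larger ordinal is psi_0(epsilon_{Omega+1}) (from ID_1 (non-iterated inductive definitions)).

psi_0(epsilon_{Omega+1})


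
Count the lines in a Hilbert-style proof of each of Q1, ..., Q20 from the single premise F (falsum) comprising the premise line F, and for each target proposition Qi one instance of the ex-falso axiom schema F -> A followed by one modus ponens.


Ex falso, line by line:
- 1 premise line (F)
- 20 targets, each needing 1 axiom instance (F -> Qi) + 1 MP = 2 lines: 2 * 20 = 40
Total = 1 + 40 = 41 lines.

41


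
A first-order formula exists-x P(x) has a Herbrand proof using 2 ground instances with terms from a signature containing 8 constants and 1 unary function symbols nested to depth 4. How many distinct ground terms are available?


Herbrand terms by depth:
Depth 0: 8 constants
Depth 1: 8 new terms (running total: 16)
Depth 2: 8 new terms (running total: 24)
Depth 3: 8 new terms (running total: 32)
Depth 4: 8 new terms (running total: 40)
Total distinct ground terms = 40

40


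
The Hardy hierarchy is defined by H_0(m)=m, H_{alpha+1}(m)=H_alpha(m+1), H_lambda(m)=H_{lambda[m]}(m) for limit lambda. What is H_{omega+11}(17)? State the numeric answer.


H_{omega+11}(17):
Unwind the 11 successor steps: H_{omega+11}(17) = H_omega(17+11) = H_omega(28).
H_omega(m) = H_m(m) = m + m = 2m.
Result = 2 * 28 = 56

56


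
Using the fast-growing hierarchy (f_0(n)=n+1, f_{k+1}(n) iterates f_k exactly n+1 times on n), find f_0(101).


f_0(101) = 101 + 1 = 102

102


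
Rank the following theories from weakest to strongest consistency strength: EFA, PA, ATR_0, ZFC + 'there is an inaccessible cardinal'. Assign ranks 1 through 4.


Ordering by consistency strength:
1. EFA
2. PA
3. ATR_0
4. ZFC + 'there is an inaccessible cardinal'


EFA=1, PA=2, ATR_0=3, ZFC + 'there is an inaccessible cardinal'=4


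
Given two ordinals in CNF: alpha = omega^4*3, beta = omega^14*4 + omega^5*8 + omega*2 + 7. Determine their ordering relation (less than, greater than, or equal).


Compare term by term from highest exponent:
alpha = omega^4*3
beta = omega^14*4 + omega^5*8 + omega*2 + 7
Term 1: alpha has omega^4*3, beta has omega^14*4
Term 2: alpha has omega^0*0, beta has omega^5*8
Term 3: alpha has omega^0*0, beta has omega^1*2
Term 4: alpha has omega^0*0, beta has omega^0*7
Result: alpha < beta

alpha < beta


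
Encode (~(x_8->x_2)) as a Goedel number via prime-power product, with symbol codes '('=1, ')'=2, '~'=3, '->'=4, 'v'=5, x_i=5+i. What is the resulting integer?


Formula: (~(x_8->x_2))
Symbol codes: [1, 3, 1, 13, 4, 7, 2, 2]
Primes: [2, 3, 5, 7, 11, 13, 17, 19]
p_1^1 = 2^1 = 2
p_2^3 = 3^3 = 27
p_3^1 = 5^1 = 5
p_4^13 = 7^13 = 96889010407
p_5^4 = 11^4 = 14641
p_6^7 = 13^7 = 62748517
p_7^2 = 17^2 = 289
p_8^2 = 19^2 = 361
Product = 2507364864215070417132457452570

2507364864215070417132457452570


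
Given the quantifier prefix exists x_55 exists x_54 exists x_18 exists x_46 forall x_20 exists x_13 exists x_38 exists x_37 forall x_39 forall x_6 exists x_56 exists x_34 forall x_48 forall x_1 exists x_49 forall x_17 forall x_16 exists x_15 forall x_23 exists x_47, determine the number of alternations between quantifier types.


Walk the prefix and count type changes:
  position 1: exists -> exists
  position 2: exists -> exists
  position 3: exists -> exists
  position 4: exists -> forall <-- alternation
  position 5: forall -> exists <-- alternation
  position 6: exists -> exists
  position 7: exists -> exists
  position 8: exists -> forall <-- alternation
  position 9: forall -> forall
  position 10: forall -> exists <-- alternation
  position 11: exists -> exists
  position 12: exists -> forall <-- alternation
  position 13: forall -> forall
  position 14: forall -> exists <-- alternation
  position 15: exists -> forall <-- alternation
  position 16: forall -> forall
  position 17: forall -> exists <-- alternation
  position 18: exists -> forall <-- alternation
  position 19: forall -> exists <-- alternation
Total alternations = 10

10


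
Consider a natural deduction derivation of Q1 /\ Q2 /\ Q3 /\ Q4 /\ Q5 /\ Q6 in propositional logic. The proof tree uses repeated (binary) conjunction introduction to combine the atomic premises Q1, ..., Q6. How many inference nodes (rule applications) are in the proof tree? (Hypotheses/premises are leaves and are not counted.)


The target conjunction has 6 conjuncts, i.e. 5 binary /\ connectives.
Each conjunction-intro joins two pieces, so 6 atoms require 6-1 = 5 applications.
Total inference nodes = 5

5


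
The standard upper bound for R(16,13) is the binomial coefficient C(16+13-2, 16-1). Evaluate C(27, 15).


R(16,13) <= C(16+13-2, 16-1) = C(27, 15)
C(27, 15) = 27! / (15! * 12!)
= 17383860

17383860


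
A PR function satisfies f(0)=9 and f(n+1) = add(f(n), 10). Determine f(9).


f(0) = 9
f(1) = add(f(0), 10) = add(9, 10) = 19
f(2) = add(f(1), 10) = add(19, 10) = 29
f(3) = add(f(2), 10) = add(29, 10) = 39
f(4) = add(f(3), 10) = add(39, 10) = 49
f(5) = add(f(4), 10) = add(49, 10) = 59
f(6) = add(f(5), 10) = add(59, 10) = 69
f(7) = add(f(6), 10) = add(69, 10) = 79
f(8) = add(f(7), 10) = add(79, 10) = 89
f(9) = add(f(8), 10) = add(89, 10) = 99


99


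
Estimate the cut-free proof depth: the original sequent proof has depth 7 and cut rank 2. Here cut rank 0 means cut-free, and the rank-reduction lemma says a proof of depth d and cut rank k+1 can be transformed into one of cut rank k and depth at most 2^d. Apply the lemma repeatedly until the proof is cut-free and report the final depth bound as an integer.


Each rank reduction sends depth d to at most 2^d; cut rank r needs r reductions.
2_0(7) = 7
2_1(7) = 2^7 = 128
2_2(7) = 2^128 = 340282366920938463463374607431768211456
Cut-free depth bound = 340282366920938463463374607431768211456

340282366920938463463374607431768211456


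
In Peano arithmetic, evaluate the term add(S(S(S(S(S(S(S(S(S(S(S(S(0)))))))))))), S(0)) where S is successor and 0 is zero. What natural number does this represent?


add(S^12(0), S^1(0)):
S^12(0) = 12
S^1(0) = 1
12 + 1 = 13

13


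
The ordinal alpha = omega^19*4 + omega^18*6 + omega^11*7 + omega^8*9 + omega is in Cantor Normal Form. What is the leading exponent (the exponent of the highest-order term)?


CNF: omega^19*4 + omega^18*6 + omega^11*7 + omega^8*9 + omega
The leading term is omega^19*4, which has exponent 19.

19


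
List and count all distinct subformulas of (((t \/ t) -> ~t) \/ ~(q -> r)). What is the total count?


Formula: (((t \/ t) -> ~t) \/ ~(q -> r))
Subformulas found:
  1. q
  2. r
  3. t
  4. ~t
  5. (t \/ t)
  6. (q -> r)
  7. ~(q -> r)
  8. ((t \/ t) -> ~t)
  9. (((t \/ t) -> ~t) \/ ~(q -> r))
Total distinct subformulas = 9

9


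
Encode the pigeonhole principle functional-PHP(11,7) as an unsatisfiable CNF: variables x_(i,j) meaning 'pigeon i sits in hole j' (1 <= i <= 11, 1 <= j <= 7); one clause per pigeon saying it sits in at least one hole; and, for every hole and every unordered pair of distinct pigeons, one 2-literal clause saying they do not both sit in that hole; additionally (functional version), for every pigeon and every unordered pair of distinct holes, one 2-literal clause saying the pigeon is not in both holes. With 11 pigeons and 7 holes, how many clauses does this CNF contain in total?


functional-PHP(11,7): 11 pigeons, 7 holes, 11*7 = 77 variables.
- pigeon clauses: one per pigeon -> 11 clauses
- hole clauses: 7 holes * C(11,2) = 7 * 55 -> 385 clauses
- functional clauses: 11 pigeons * C(7,2) = 11 * 21 -> 231 clauses
Total clauses = 11 + 385 + 231 = 627

627


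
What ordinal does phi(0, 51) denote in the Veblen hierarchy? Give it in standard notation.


phi(0, 51):
phi(0, beta) = omega^beta by definition.
phi(0, 51) = omega^51

omega^51


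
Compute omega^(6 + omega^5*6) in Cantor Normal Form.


omega^(6 + omega^5*6):
In ordinal addition a term is absorbed by a following term of strictly larger exponent: 0 < 5, so 6 + omega^5*6 = omega^5*6.
omega raised to a CNF ordinal is a single CNF term: Result = omega^(omega^5*6)

omega^(omega^5*6)


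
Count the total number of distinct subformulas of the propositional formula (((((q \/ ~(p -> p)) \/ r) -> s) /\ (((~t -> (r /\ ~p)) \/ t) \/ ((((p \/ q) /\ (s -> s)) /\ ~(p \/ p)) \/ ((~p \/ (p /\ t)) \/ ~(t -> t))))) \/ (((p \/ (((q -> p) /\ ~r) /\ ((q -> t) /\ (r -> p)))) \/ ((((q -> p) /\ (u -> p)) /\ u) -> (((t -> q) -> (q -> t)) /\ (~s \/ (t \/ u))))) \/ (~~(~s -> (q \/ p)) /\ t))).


Formula: (((((q \/ ~(p -> p)) \/ r) -> s) /\ (((~t -> (r /\ ~p)) \/ t) \/ ((((p \/ q) /\ (s -> s)) /\ ~(p \/ p)) \/ ((~p \/ (p /\ t)) \/ ~(t -> t))))) \/ (((p \/ (((q -> p) /\ ~r) /\ ((q -> t) /\ (r -> p)))) \/ ((((q -> p) /\ (u -> p)) /\ u) -> (((t -> q) -> (q -> t)) /\ (~s \/ (t \/ u))))) \/ (~~(~s -> (q \/ p)) /\ t)))
Subformulas found:
  1. r
  2. p
  3. q
  4. u
  5. s
  6. t
  7. ~t
  8. ~p
  9. ~s
  10. ~r
  11. (u -> p)
  12. (q \/ p)
  13. (t -> q)
  14. (t \/ u)
  15. (r -> p)
  16. (q -> p)
  17. (q -> t)
  18. (p -> p)
  19. (p /\ t)
  20. (p \/ p)
  21. (t -> t)
  22. (p \/ q)
  23. (s -> s)
  24. ~(p -> p)
  25. (r /\ ~p)
  26. ~(p \/ p)
  27. ~(t -> t)
  28. (~p \/ (p /\ t))
  29. (~s \/ (t \/ u))
  30. ((q -> p) /\ ~r)
  31. (~s -> (q \/ p))
  32. (q \/ ~(p -> p))
  33. ~(~s -> (q \/ p))
  34. (~t -> (r /\ ~p))
  35. ~~(~s -> (q \/ p))
  36. ((q -> p) /\ (u -> p))
  37. ((q -> t) /\ (r -> p))
  38. ((p \/ q) /\ (s -> s))
  39. ((t -> q) -> (q -> t))
  40. ((q \/ ~(p -> p)) \/ r)
  41. ((~t -> (r /\ ~p)) \/ t)
  42. (~~(~s -> (q \/ p)) /\ t)
  43. (((q -> p) /\ (u -> p)) /\ u)
  44. (((q \/ ~(p -> p)) \/ r) -> s)
  45. ((~p \/ (p /\ t)) \/ ~(t -> t))
  46. (((p \/ q) /\ (s -> s)) /\ ~(p \/ p))
  47. (((q -> p) /\ ~r) /\ ((q -> t) /\ (r -> p)))
  48. (((t -> q) -> (q -> t)) /\ (~s \/ (t \/ u)))
  49. (p \/ (((q -> p) /\ ~r) /\ ((q -> t) /\ (r -> p))))
  50. ((((p \/ q) /\ (s -> s)) /\ ~(p \/ p)) \/ ((~p \/ (p /\ t)) \/ ~(t -> t)))
  51. ((((q -> p) /\ (u -> p)) /\ u) -> (((t -> q) -> (q -> t)) /\ (~s \/ (t \/ u))))
  52. (((~t -> (r /\ ~p)) \/ t) \/ ((((p \/ q) /\ (s -> s)) /\ ~(p \/ p)) \/ ((~p \/ (p /\ t)) \/ ~(t -> t))))
  53. ((p \/ (((q -> p) /\ ~r) /\ ((q -> t) /\ (r -> p)))) \/ ((((q -> p) /\ (u -> p)) /\ u) -> (((t -> q) -> (q -> t)) /\ (~s \/ (t \/ u)))))
  54. ((((q \/ ~(p -> p)) \/ r) -> s) /\ (((~t -> (r /\ ~p)) \/ t) \/ ((((p \/ q) /\ (s -> s)) /\ ~(p \/ p)) \/ ((~p \/ (p /\ t)) \/ ~(t -> t)))))
  55. (((p \/ (((q -> p) /\ ~r) /\ ((q -> t) /\ (r -> p)))) \/ ((((q -> p) /\ (u -> p)) /\ u) -> (((t -> q) -> (q -> t)) /\ (~s \/ (t \/ u))))) \/ (~~(~s -> (q \/ p)) /\ t))
  56. (((((q \/ ~(p -> p)) \/ r) -> s) /\ (((~t -> (r /\ ~p)) \/ t) \/ ((((p \/ q) /\ (s -> s)) /\ ~(p \/ p)) \/ ((~p \/ (p /\ t)) \/ ~(t -> t))))) \/ (((p \/ (((q -> p) /\ ~r) /\ ((q -> t) /\ (r -> p)))) \/ ((((q -> p) /\ (u -> p)) /\ u) -> (((t -> q) -> (q -> t)) /\ (~s \/ (t \/ u))))) \/ (~~(~s -> (q \/ p)) /\ t)))
Total distinct subformulas = 56

56
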